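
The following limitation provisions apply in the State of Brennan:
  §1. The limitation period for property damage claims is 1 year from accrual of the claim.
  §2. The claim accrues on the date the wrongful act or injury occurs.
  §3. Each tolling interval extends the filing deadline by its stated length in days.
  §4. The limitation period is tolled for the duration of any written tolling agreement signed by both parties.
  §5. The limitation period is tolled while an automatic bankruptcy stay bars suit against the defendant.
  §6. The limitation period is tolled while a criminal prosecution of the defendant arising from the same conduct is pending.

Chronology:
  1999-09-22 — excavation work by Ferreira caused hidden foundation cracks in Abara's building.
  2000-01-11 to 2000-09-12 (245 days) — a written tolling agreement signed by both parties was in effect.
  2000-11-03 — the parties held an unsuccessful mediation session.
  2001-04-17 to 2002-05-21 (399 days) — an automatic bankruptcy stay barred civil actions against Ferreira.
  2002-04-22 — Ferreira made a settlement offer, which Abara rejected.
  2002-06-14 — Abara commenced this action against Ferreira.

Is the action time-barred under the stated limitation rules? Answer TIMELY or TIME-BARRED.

TIMELY

The claim accrued on 1999-09-22, the date of the act.
The untolled deadline — 1 year after 1999-09-22 — is 2000-09-22.
Because the written tolling agreement ran from 2000-01-11 to 2000-09-12, the deadline is extended by 245 days to 2001-05-25.
The automatic bankruptcy stay from 2001-04-17 to 2002-05-21 tolled the period for 399 days, extending the deadline to 2002-06-28.
Nothing else in the chronology tolls or restarts the period.
The 2002-06-14 filing precedes the 2002-06-28 deadline; the claim is timely.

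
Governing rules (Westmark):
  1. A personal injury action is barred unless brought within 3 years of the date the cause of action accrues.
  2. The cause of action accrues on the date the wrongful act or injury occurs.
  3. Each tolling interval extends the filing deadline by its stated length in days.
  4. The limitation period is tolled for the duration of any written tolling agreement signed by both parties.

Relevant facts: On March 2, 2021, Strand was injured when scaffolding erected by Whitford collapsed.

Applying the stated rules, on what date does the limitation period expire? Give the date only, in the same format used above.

The claim accrued on March 2, 2021, when the wrongful act occurred.
The untolled deadline — 3 years after March 2, 2021 — is March 2, 2024.

March 2, 2024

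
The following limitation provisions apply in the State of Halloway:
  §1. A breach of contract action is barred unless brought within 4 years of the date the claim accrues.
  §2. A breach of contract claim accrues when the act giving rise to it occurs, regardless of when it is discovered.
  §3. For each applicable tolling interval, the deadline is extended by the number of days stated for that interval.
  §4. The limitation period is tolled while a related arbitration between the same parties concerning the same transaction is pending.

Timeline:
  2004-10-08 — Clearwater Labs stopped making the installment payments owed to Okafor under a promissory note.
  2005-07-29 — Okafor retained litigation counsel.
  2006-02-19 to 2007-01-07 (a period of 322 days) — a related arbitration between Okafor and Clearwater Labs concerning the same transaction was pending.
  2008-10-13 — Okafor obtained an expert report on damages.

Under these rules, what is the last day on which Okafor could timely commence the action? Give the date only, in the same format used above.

2009-08-26

The limitation period began to run on 2004-10-08.
The untolled deadline — 4 years after 2004-10-08 — is 2008-10-08.
The period was tolled for 322 days by the pending related arbitration (2006-02-19 to 2007-01-07), pushing the deadline to 2009-08-26.
Nothing else in the chronology tolls or restarts the period.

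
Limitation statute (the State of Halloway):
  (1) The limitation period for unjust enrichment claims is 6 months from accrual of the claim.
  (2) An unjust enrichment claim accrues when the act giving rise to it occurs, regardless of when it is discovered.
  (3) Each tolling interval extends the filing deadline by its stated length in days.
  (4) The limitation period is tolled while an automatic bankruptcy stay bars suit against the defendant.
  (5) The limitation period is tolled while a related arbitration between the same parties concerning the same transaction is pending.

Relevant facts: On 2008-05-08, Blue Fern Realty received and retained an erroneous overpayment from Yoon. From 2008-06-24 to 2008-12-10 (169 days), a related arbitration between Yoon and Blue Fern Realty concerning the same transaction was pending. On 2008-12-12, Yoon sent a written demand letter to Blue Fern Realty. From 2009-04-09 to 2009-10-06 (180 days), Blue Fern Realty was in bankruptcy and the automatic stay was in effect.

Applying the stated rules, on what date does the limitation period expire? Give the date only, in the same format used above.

2009-10-23

The limitation period began to run on 2008-05-08.
6 months from 2008-05-08 is 2008-11-08.
Because the pending related arbitration ran from 2008-06-24 to 2008-12-10, the deadline is extended by 169 days to 2009-04-26.
The automatic bankruptcy stay from 2009-04-09 to 2009-10-06 tolled the period for 180 days, extending the deadline to 2009-10-23.
Nothing else in the chronology tolls or restarts the period.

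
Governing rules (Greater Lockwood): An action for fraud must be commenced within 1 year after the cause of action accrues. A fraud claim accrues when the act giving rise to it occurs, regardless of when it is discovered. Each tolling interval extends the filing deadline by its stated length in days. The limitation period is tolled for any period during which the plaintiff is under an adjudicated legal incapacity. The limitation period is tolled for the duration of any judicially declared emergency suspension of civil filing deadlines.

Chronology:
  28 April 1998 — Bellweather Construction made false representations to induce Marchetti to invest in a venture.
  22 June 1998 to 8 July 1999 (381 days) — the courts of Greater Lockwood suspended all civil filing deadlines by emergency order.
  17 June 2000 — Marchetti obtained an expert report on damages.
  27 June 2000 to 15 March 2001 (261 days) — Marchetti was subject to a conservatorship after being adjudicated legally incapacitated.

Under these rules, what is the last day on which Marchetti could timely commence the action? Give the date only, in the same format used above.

13 May 2000

The claim accrued on 28 April 1998, when the wrongful act occurred.
1 year from 28 April 1998 is 28 April 1999.
Because the emergency suspension of filing deadlines ran from 22 June 1998 to 8 July 1999, the deadline is extended by 381 days to 13 May 2000.
By the time the plaintiff's legal incapacity began on 27 June 2000, the limitation period had already expired on 13 May 2000; that interval cannot revive it.
The other events in the timeline have no effect on the limitation period under the stated rules.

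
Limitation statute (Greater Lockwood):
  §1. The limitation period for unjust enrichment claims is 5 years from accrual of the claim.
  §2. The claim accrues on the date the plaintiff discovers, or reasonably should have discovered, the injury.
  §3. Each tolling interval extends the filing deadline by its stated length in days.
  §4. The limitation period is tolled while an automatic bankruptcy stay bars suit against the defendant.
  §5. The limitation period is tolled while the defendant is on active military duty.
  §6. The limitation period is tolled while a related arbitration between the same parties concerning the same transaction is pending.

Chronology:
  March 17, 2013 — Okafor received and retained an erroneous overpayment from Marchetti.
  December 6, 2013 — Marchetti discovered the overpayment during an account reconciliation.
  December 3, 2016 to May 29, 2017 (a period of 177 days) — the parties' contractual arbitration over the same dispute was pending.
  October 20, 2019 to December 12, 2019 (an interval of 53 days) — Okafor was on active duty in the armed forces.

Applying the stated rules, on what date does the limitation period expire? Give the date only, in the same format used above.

Accrual is tied to discovery, so the period began on December 6, 2013 rather than on March 17, 2013 when the act occurred.
Adding the 5 years base period to December 6, 2013 gives a deadline of December 6, 2018, before any tolling.
Because the pending related arbitration ran from December 3, 2016 to May 29, 2017, the deadline is extended by 177 days to June 1, 2019.
The defendant's active military service starting October 20, 2019 came too late — the period had run on June 1, 2019 — and so does not extend the deadline.

June 1, 2019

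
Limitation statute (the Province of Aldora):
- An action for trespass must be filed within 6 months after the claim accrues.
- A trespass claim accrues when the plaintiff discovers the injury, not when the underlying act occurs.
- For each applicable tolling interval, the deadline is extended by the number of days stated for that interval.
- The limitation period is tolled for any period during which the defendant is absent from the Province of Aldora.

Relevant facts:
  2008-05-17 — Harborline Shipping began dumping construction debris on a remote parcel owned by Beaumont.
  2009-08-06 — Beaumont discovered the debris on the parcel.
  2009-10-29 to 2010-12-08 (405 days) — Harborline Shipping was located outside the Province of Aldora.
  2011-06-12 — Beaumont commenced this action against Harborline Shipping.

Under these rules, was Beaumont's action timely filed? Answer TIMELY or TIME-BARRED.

TIME-BARRED

Accrual is tied to discovery, so the period began on 2009-08-06 rather than on 2008-05-17 when the act occurred.
6 months from 2009-08-06 is 2010-02-06.
Because the defendant's absence from the jurisdiction ran from 2009-10-29 to 2010-12-08, the deadline is extended by 405 days to 2011-03-18.
The 2011-06-12 filing falls after the 2011-03-18 deadline; the claim is time-barred.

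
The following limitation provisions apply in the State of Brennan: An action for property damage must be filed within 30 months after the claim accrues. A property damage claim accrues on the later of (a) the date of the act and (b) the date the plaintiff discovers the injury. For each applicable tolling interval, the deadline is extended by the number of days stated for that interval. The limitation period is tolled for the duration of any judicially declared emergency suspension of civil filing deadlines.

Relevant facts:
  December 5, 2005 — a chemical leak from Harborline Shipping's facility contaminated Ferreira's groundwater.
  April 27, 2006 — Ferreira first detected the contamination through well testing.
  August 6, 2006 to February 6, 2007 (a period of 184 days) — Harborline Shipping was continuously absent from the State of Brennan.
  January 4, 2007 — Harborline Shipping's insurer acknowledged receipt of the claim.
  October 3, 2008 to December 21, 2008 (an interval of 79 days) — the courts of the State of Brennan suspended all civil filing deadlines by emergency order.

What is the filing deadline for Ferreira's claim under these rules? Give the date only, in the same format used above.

Taking the later of the act (December 5, 2005) and discovery (April 27, 2006), the claim accrued on April 27, 2006.
The untolled deadline — 30 months after April 27, 2006 — is October 27, 2008.
The emergency suspension of filing deadlines from October 3, 2008 to December 21, 2008 tolled the period for 79 days, extending the deadline to January 14, 2009.
No stated provision tolls the period for the defendant's absence, so the interval from August 6, 2006 to February 6, 2007 has no effect on the deadline.
None of the other events listed affects the running of the period under the stated rules.

January 14, 2009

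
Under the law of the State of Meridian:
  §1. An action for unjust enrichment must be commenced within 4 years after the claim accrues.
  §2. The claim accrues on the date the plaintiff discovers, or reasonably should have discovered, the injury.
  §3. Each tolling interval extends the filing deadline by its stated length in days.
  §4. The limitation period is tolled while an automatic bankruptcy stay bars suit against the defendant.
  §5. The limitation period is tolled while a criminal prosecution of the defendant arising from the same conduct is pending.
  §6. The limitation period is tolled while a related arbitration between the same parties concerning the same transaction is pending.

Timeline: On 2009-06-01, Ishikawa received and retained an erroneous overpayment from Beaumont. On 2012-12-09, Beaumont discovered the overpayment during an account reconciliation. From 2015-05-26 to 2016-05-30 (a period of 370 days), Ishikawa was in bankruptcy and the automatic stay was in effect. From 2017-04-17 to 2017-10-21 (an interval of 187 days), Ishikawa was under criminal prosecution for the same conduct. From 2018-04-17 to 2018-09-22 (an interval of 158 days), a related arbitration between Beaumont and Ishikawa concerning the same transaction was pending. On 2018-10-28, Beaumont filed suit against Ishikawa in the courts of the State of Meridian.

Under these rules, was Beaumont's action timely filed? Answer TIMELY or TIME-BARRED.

The claim did not accrue until Beaumont discovered the injury on 2012-12-09; the 2009-06-01 act date does not start the clock under the stated rule.
Adding the 4 years base period to 2012-12-09 gives a deadline of 2016-12-09, before any tolling.
Because the automatic bankruptcy stay ran from 2015-05-26 to 2016-05-30, the deadline is extended by 370 days to 2017-12-14.
The pending criminal prosecution from 2017-04-17 to 2017-10-21 tolled the period for 187 days, extending the deadline to 2018-06-19.
The period was tolled for 158 days by the pending related arbitration (2018-04-17 to 2018-09-22), pushing the deadline to 2018-11-24.
The 2018-10-28 filing precedes the 2018-11-24 deadline; the claim is timely.

TIMELY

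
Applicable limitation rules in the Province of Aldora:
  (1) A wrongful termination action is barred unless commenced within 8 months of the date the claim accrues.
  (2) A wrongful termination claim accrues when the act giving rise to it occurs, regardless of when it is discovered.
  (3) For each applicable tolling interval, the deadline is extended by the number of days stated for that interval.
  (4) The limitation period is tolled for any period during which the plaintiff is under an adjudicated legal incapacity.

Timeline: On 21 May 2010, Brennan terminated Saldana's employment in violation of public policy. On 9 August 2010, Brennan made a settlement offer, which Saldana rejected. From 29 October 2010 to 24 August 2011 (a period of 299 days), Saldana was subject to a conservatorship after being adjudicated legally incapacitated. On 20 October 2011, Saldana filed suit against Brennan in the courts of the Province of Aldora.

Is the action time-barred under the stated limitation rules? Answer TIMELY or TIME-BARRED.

TIMELY

The claim accrued on 21 May 2010, when the wrongful act occurred.
Adding the 8 months base period to 21 May 2010 gives a deadline of 21 January 2011, before any tolling.
The plaintiff's legal incapacity from 29 October 2010 to 24 August 2011 tolled the period for 299 days, extending the deadline to 16 November 2011.
Nothing else in the chronology tolls or restarts the period.
The 20 October 2011 filing precedes the 16 November 2011 deadline; the claim is timely.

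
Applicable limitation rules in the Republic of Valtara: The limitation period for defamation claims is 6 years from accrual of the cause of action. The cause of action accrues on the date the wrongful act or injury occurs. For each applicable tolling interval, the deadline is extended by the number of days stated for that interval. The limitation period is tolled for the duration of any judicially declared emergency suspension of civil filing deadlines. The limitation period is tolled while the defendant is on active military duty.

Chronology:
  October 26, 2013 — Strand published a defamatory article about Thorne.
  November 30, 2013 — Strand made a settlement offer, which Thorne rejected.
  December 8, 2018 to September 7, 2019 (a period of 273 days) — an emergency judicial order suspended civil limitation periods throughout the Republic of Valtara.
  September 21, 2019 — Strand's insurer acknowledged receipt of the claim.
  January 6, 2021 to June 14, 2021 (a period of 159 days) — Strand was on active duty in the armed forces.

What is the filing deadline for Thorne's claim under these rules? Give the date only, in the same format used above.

July 25, 2020

The limitation period began to run on October 26, 2013.
6 years from October 26, 2013 is October 26, 2019.
Because the emergency suspension of filing deadlines ran from December 8, 2018 to September 7, 2019, the deadline is extended by 273 days to July 25, 2020.
The defendant's active military service from January 6, 2021 to June 14, 2021 began after the period had already run on July 25, 2020, so it has no tolling effect.
None of the other events listed affects the running of the period under the stated rules.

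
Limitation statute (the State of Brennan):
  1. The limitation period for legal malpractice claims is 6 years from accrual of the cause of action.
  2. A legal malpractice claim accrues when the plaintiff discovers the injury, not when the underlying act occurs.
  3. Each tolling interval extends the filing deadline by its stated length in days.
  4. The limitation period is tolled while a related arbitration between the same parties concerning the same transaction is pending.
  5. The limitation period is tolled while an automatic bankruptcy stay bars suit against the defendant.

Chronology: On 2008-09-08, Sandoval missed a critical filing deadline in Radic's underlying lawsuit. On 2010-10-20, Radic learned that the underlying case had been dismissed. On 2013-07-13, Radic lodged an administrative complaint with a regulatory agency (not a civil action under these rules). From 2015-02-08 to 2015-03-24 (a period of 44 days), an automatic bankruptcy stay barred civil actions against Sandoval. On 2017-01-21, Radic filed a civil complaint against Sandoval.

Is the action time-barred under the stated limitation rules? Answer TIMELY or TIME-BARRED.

Under the discovery rule, the claim accrued on 2010-10-20, when Radic discovered the injury — not on the 2008-09-08 date of the underlying act.
The untolled deadline — 6 years after 2010-10-20 — is 2016-10-20.
Because the automatic bankruptcy stay ran from 2015-02-08 to 2015-03-24, the deadline is extended by 44 days to 2016-12-03.
Nothing else in the chronology tolls or restarts the period.
Filing on 2017-01-21 missed the 2016-12-03 deadline — the action is time-barred.

TIME-BARRED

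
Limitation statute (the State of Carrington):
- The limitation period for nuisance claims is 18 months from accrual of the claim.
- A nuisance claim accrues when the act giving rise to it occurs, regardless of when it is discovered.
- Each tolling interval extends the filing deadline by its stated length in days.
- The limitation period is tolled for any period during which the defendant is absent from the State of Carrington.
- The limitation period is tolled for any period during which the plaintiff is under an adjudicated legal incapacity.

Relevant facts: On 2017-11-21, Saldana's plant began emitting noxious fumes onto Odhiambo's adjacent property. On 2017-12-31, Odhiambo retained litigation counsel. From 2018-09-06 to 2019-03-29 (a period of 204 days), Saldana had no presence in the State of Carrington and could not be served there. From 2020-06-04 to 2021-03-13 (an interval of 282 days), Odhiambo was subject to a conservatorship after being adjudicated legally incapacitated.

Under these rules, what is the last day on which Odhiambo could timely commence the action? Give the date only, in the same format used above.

The limitation period began to run on 2017-11-21.
The untolled deadline — 18 months after 2017-11-21 — is 2019-05-21.
Because the defendant's absence from the jurisdiction ran from 2018-09-06 to 2019-03-29, the deadline is extended by 204 days to 2019-12-11.
The plaintiff's legal incapacity from 2020-06-04 to 2021-03-13 began after the period had already run on 2019-12-11, so it has no tolling effect.
Nothing else in the chronology tolls or restarts the period.

2019-12-11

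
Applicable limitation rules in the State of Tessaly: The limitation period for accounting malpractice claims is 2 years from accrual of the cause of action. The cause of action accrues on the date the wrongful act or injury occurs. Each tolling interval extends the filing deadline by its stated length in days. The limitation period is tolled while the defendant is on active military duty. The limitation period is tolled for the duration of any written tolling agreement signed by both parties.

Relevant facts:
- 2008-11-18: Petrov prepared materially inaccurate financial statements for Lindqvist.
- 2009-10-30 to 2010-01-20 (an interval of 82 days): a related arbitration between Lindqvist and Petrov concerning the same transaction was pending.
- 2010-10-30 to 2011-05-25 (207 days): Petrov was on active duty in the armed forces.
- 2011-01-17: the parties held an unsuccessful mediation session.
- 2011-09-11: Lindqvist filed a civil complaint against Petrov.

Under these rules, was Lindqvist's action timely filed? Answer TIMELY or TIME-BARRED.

TIME-BARRED

The limitation period began to run on 2008-11-18.
2 years from 2008-11-18 is 2010-11-18.
The period was tolled for 207 days by the defendant's active military service (2010-10-30 to 2011-05-25), pushing the deadline to 2011-06-13.
The pending related arbitration from 2009-10-30 to 2010-01-20 does not toll the period, because no stated rule makes a pending arbitration a tolling event.
None of the other events listed affects the running of the period under the stated rules.
Lindqvist filed on 2011-09-11, after the 2011-06-13 deadline, so the action is time-barred.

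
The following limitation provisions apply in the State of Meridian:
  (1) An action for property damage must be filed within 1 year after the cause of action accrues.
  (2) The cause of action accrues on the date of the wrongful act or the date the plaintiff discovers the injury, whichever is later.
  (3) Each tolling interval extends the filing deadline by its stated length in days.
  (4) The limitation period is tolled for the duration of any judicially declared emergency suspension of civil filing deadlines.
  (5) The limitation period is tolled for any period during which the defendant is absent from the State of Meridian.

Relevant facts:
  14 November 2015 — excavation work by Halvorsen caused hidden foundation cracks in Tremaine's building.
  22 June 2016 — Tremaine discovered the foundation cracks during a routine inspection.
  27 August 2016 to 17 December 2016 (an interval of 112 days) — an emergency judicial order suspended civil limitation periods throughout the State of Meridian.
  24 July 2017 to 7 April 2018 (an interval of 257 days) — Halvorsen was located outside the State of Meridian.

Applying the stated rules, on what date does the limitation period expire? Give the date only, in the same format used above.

Taking the later of the act (14 November 2015) and discovery (22 June 2016), the claim accrued on 22 June 2016.
Adding the 1 year base period to 22 June 2016 gives a deadline of 22 June 2017, before any tolling.
The period was tolled for 112 days by the emergency suspension of filing deadlines (27 August 2016 to 17 December 2016), pushing the deadline to 12 October 2017.
Because the defendant's absence from the jurisdiction ran from 24 July 2017 to 7 April 2018, the deadline is extended by 257 days to 26 June 2018.

26 June 2018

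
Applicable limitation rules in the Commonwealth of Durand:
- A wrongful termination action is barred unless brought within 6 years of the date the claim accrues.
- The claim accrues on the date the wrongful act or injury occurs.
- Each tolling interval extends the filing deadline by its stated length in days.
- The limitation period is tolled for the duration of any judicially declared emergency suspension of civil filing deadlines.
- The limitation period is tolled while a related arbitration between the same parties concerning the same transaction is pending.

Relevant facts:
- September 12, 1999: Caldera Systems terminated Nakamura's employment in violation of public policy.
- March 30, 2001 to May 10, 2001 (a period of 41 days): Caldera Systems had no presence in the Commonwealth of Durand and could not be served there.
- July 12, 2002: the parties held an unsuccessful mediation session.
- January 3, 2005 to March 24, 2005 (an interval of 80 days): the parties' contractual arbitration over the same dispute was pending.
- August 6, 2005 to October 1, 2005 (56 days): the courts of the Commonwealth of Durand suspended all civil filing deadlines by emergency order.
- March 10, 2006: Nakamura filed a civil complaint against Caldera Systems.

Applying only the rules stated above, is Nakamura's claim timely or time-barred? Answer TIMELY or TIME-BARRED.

TIME-BARRED

The claim accrued on September 12, 1999, the date of the act.
6 years from September 12, 1999 is September 12, 2005.
Because the pending related arbitration ran from January 3, 2005 to March 24, 2005, the deadline is extended by 80 days to December 1, 2005.
The emergency suspension of filing deadlines from August 6, 2005 to October 1, 2005 tolled the period for 56 days, extending the deadline to January 26, 2006.
The defendant's absence from the jurisdiction from March 30, 2001 to May 10, 2001 does not toll the period, because no stated rule makes the defendant's absence a tolling event.
Nothing else in the chronology tolls or restarts the period.
Nakamura filed on March 10, 2006, after the January 26, 2006 deadline, so the action is time-barred.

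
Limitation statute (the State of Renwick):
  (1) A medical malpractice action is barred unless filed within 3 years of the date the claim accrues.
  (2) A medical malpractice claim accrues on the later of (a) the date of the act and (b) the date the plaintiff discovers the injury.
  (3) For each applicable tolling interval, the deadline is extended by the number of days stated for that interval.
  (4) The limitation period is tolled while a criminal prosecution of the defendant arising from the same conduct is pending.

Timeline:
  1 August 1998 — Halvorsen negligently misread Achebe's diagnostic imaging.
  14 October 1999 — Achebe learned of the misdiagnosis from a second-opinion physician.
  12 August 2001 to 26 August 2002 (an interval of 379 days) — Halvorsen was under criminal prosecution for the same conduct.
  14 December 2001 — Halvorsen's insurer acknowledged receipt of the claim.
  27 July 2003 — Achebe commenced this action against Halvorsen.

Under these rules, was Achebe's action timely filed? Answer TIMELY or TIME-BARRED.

Because discovery on 14 October 1999 post-dates the 1 August 1998 act, accrual under the later-of rule falls on 14 October 1999.
Adding the 3 years base period to 14 October 1999 gives a deadline of 14 October 2002, before any tolling.
The period was tolled for 379 days by the pending criminal prosecution (12 August 2001 to 26 August 2002), pushing the deadline to 28 October 2003.
None of the other events listed affects the running of the period under the stated rules.
Filing on 27 July 2003 beat the 28 October 2003 deadline — the action is timely.

TIMELY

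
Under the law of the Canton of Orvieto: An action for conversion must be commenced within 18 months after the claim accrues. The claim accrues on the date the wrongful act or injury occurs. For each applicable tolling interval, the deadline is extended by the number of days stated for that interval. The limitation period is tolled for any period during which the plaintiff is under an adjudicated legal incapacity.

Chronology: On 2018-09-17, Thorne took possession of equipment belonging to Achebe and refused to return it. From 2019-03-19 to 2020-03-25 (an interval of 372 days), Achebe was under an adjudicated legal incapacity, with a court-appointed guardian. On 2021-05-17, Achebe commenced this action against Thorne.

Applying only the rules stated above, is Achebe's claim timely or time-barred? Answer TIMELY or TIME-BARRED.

The claim accrued on 2018-09-17, the date of the act.
The untolled deadline — 18 months after 2018-09-17 — is 2020-03-17.
The period was tolled for 372 days by the plaintiff's legal incapacity (2019-03-19 to 2020-03-25), pushing the deadline to 2021-03-24.
Achebe filed on 2021-05-17, after the 2021-03-24 deadline, so the action is time-barred.

TIME-BARRED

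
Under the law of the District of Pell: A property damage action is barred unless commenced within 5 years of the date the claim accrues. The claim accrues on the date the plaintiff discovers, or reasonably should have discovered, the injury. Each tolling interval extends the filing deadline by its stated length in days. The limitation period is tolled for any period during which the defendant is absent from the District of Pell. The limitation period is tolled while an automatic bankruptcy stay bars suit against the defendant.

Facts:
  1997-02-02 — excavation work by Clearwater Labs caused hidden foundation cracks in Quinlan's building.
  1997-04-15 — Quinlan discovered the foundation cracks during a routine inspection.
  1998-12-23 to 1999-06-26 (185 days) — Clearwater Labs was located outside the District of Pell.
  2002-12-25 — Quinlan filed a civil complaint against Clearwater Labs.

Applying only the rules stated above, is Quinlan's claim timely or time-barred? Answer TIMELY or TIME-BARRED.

Accrual is tied to discovery, so the period began on 1997-04-15 rather than on 1997-02-02 when the act occurred.
The untolled deadline — 5 years after 1997-04-15 — is 2002-04-15.
The period was tolled for 185 days by the defendant's absence from the jurisdiction (1998-12-23 to 1999-06-26), pushing the deadline to 2002-10-17.
The 2002-12-25 filing falls after the 2002-10-17 deadline; the claim is time-barred.

TIME-BARRED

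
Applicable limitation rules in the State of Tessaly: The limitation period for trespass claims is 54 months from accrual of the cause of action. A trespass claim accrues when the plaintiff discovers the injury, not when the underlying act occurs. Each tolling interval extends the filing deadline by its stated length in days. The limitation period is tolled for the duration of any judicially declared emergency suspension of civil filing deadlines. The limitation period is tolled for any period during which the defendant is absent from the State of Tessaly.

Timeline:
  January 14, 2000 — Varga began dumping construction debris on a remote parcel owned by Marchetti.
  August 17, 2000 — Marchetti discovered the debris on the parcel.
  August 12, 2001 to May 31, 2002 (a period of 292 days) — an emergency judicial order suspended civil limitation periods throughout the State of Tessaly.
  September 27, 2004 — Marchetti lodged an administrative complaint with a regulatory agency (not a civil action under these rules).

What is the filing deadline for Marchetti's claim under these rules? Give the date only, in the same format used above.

December 6, 2005

Under the discovery rule, the claim accrued on August 17, 2000, when Marchetti discovered the injury — not on the January 14, 2000 date of the underlying act.
54 months from August 17, 2000 is February 17, 2005.
Because the emergency suspension of filing deadlines ran from August 12, 2001 to May 31, 2002, the deadline is extended by 292 days to December 6, 2005.
The other events in the timeline have no effect on the limitation period under the stated rules.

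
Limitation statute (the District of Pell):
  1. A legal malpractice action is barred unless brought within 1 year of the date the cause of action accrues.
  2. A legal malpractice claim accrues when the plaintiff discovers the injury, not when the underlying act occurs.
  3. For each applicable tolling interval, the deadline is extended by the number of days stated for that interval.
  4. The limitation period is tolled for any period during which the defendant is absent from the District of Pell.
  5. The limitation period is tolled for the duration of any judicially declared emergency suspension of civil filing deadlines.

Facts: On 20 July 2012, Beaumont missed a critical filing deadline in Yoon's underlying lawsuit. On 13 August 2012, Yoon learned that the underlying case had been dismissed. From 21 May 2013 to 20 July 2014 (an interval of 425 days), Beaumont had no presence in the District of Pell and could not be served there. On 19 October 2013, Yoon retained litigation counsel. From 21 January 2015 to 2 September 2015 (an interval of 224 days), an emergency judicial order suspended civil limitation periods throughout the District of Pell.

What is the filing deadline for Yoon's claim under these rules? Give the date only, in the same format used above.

12 October 2014

Under the discovery rule, the claim accrued on 13 August 2012, when Yoon discovered the injury — not on the 20 July 2012 date of the underlying act.
1 year from 13 August 2012 is 13 August 2013.
The defendant's absence from the jurisdiction from 21 May 2013 to 20 July 2014 tolled the period for 425 days, extending the deadline to 12 October 2014.
The emergency suspension of filing deadlines starting 21 January 2015 came too late — the period had run on 12 October 2014 — and so does not extend the deadline.
None of the other events listed affects the running of the period under the stated rules.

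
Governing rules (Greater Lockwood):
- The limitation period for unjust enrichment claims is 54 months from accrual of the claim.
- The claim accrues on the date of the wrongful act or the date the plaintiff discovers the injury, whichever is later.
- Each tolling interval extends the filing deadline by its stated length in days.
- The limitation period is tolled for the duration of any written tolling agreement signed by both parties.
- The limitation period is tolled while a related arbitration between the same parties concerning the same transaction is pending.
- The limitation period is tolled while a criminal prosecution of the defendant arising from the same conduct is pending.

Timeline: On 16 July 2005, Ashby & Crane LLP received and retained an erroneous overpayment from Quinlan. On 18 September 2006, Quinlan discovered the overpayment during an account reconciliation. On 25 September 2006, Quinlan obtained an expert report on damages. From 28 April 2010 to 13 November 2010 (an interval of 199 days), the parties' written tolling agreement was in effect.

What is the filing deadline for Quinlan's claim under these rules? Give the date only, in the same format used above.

3 October 2011

Taking the later of the act (16 July 2005) and discovery (18 September 2006), the claim accrued on 18 September 2006.
The untolled deadline — 54 months after 18 September 2006 — is 18 March 2011.
The period was tolled for 199 days by the written tolling agreement (28 April 2010 to 13 November 2010), pushing the deadline to 3 October 2011.
None of the other events listed affects the running of the period under the stated rules.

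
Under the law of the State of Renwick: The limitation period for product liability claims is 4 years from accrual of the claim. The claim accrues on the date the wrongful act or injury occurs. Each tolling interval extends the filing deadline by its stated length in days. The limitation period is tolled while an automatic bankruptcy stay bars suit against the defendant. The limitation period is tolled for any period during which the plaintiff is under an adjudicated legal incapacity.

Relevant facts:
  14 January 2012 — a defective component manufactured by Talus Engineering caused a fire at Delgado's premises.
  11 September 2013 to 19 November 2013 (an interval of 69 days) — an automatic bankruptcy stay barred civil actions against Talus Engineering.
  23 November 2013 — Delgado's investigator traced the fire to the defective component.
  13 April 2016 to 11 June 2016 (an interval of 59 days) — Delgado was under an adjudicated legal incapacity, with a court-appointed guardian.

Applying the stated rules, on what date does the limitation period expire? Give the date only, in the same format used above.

23 March 2016

The claim accrued on 14 January 2012, when the wrongful act occurred; under the stated occurrence rule the 23 November 2013 discovery does not delay accrual.
The untolled deadline — 4 years after 14 January 2012 — is 14 January 2016.
The period was tolled for 69 days by the automatic bankruptcy stay (11 September 2013 to 19 November 2013), pushing the deadline to 23 March 2016.
By the time the plaintiff's legal incapacity began on 13 April 2016, the limitation period had already expired on 23 March 2016; that interval cannot revive it.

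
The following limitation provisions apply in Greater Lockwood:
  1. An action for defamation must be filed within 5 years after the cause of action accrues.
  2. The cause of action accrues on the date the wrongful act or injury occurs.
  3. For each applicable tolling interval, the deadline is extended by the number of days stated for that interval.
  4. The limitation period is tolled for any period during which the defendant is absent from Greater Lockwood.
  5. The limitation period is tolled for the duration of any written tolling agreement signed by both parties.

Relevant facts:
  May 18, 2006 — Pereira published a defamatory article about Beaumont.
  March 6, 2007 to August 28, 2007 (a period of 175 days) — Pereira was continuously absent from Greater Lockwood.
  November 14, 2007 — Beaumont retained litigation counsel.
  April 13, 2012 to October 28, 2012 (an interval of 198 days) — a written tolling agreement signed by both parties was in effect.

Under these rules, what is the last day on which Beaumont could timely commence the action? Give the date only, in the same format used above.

The cause of action accrued on May 18, 2006, the date of the act.
5 years from May 18, 2006 is May 18, 2011.
The period was tolled for 175 days by the defendant's absence from the jurisdiction (March 6, 2007 to August 28, 2007), pushing the deadline to November 9, 2011.
The written tolling agreement from April 13, 2012 to October 28, 2012 began after the period had already run on November 9, 2011, so it has no tolling effect.
None of the other events listed affects the running of the period under the stated rules.

November 9, 2011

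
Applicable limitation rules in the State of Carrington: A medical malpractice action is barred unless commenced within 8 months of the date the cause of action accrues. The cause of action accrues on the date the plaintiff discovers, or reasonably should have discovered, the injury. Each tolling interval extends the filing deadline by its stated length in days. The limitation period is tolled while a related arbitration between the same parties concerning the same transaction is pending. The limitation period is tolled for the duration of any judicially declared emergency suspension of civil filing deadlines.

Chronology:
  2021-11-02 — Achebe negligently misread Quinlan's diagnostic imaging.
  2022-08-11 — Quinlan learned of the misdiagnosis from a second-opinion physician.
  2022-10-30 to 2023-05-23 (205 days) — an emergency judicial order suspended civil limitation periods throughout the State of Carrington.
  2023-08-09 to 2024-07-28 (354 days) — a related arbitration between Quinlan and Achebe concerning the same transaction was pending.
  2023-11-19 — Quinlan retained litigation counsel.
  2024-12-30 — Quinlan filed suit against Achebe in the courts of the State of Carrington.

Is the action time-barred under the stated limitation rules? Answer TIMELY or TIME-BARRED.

The claim did not accrue until Quinlan discovered the injury on 2022-08-11; the 2021-11-02 act date does not start the clock under the stated rule.
The untolled deadline — 8 months after 2022-08-11 — is 2023-04-11.
The emergency suspension of filing deadlines from 2022-10-30 to 2023-05-23 tolled the period for 205 days, extending the deadline to 2023-11-02.
The period was tolled for 354 days by the pending related arbitration (2023-08-09 to 2024-07-28), pushing the deadline to 2024-10-21.
Nothing else in the chronology tolls or restarts the period.
Filing on 2024-12-30 missed the 2024-10-21 deadline — the action is time-barred.

TIME-BARRED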